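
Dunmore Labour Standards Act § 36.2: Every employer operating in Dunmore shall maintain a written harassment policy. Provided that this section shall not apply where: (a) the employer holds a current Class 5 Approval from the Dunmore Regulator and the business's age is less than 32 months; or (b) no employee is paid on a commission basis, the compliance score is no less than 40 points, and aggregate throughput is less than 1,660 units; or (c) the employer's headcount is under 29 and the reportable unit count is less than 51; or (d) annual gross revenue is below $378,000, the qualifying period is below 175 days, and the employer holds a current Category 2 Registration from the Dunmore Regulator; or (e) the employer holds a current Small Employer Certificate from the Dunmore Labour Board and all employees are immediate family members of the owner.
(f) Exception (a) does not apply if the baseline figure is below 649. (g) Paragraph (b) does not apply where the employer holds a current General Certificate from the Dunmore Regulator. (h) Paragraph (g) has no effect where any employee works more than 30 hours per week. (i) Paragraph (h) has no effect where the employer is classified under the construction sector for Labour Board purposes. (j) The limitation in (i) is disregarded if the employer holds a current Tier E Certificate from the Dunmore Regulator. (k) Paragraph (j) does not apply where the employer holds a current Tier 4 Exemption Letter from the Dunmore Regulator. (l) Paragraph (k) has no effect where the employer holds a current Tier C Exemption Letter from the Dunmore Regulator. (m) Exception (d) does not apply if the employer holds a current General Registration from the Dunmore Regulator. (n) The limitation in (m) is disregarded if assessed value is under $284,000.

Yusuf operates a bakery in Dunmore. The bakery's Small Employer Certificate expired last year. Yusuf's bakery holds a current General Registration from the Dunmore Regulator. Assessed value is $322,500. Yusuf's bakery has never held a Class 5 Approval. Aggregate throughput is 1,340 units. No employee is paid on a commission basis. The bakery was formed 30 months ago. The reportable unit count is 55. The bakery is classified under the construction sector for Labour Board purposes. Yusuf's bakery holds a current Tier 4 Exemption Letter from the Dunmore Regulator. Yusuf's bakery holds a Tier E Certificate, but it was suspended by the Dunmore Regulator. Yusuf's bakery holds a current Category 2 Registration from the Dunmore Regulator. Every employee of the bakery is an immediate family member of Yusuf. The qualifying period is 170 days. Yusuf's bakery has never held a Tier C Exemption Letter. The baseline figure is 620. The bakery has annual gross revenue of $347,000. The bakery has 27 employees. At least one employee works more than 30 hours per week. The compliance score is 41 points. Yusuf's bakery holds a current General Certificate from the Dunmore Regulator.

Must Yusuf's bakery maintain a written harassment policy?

Yes — Yusuf's bakery must maintain a written harassment policy.

Exception (a) requires that the employer holds a current Class 5 Approval from the Dunmore Regulator; but the Class 5 Approval is not current, so (a) is unavailable.
Exception (b): no employee is paid on commission; the compliance score is 41 points, meeting the 40 points threshold; aggregate throughput is 1,340 units, less than the 1,660 units limit — every condition holds. Turning to paragraphs (g)–(l): (g) applies — a current General Certificate is held. (h) is triggered (at least one employee exceeds 30 hours/week), but is set aside by (i): (i) operates — the bakery is classified under the construction sector. (j) is not triggered (no current Tier E Certificate is held), so (i) stands. Exception (b) does not apply.
Exception (c) fails — the reportable unit count is 55, not less than 51.
Exception (d)'s conditions are all satisfied: annual gross revenue is $347,000, below the $378,000 limit; the qualifying period is 170 days, below the 175 days limit; a current Category 2 Registration is held. But applying paragraphs (m)–(n): (m) operates against (d): a current General Registration is held. (n), which would lift (m), is not triggered — assessed value is $322,500, not under $284,000. Exception (d) does not apply.
Exception (e) fails — the Small Employer Certificate has expired.
Every exception is unavailable, so the rule governs.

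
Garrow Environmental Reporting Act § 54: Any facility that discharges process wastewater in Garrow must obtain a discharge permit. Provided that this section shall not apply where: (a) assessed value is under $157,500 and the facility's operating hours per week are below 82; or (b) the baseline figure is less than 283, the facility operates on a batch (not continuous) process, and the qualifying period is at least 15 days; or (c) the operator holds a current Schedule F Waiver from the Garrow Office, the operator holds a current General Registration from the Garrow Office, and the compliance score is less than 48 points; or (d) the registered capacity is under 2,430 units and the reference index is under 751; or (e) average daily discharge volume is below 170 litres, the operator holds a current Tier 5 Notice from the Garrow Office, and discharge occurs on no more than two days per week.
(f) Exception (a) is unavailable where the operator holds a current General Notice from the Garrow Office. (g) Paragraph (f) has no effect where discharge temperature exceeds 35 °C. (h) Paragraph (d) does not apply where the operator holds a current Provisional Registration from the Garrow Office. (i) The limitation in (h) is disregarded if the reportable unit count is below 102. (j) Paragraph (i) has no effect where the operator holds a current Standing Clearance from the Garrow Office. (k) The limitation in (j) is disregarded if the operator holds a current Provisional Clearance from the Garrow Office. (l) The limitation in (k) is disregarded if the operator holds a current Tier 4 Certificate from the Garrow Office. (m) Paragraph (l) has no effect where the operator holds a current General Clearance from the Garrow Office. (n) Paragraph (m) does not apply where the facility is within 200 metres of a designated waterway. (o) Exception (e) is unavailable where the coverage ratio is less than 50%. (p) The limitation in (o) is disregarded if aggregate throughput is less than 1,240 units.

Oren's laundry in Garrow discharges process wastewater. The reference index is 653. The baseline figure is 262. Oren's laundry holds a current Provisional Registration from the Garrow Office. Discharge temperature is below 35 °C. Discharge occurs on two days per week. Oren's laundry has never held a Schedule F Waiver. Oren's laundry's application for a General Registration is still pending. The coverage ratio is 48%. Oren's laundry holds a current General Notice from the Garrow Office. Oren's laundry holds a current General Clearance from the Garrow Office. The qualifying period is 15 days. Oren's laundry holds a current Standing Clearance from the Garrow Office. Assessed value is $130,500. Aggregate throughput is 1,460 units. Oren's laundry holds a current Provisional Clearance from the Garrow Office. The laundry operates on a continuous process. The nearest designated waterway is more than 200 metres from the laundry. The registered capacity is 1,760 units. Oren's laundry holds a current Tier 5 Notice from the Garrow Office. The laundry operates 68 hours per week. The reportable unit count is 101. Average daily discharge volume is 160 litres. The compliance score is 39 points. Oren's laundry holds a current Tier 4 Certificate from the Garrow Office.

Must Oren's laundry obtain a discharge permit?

No — exception (d) applies; Oren's laundry is not required to obtain a discharge permit.

All of (a)'s requirements are met (assessed value is $130,500, under the $157,500 limit; the facility's operating hours per week are 68, below the 82 limit). But applying paragraphs (f)–(g): (f) operates against (a): a current General Notice is held. (g), which would lift (f), is not triggered — discharge temperature is below 35 °C. So (a) is unavailable.
Exception (b) does not apply: the facility operates on a continuous process.
Exception (c) requires that the operator holds a current Schedule F Waiver from the Garrow Office; but there is no Schedule F Waiver in force, so (c) is unavailable.
Exception (d): the registered capacity is 1,760 units, under the 2,430 units limit; the reference index is 653, under the 751 limit — every condition holds. Considering the limiting provisions: (h) applies (a current Provisional Registration is held), but is displaced by (i): (i) is engaged — the reportable unit count is 101, below the 102 limit. (j) would limit (i) — a current Standing Clearance is held — but (k) sets (j) aside: (k) operates against (j): a current Provisional Clearance is held. (l) is engaged (a current Tier 4 Certificate is held), but is displaced by (m): (m) is triggered — a current General Clearance is held. (n) is not triggered (the laundry is more than 200 m from any designated waterway), so (m) stands. Exception (d) stands.
Exception (e) is satisfied on its face — average daily discharge volume is 160 litres, below the 170 litres limit; a current Tier 5 Notice is held; discharge occurs on no more than two days per week. But applying paragraphs (o)–(p): (o) operates against (e): the coverage ratio is 48%, less than the 50% limit. (p) is not engaged (aggregate throughput is 1,460 units, not less than 1,240 units), so (o) stands. Exception (e) does not apply.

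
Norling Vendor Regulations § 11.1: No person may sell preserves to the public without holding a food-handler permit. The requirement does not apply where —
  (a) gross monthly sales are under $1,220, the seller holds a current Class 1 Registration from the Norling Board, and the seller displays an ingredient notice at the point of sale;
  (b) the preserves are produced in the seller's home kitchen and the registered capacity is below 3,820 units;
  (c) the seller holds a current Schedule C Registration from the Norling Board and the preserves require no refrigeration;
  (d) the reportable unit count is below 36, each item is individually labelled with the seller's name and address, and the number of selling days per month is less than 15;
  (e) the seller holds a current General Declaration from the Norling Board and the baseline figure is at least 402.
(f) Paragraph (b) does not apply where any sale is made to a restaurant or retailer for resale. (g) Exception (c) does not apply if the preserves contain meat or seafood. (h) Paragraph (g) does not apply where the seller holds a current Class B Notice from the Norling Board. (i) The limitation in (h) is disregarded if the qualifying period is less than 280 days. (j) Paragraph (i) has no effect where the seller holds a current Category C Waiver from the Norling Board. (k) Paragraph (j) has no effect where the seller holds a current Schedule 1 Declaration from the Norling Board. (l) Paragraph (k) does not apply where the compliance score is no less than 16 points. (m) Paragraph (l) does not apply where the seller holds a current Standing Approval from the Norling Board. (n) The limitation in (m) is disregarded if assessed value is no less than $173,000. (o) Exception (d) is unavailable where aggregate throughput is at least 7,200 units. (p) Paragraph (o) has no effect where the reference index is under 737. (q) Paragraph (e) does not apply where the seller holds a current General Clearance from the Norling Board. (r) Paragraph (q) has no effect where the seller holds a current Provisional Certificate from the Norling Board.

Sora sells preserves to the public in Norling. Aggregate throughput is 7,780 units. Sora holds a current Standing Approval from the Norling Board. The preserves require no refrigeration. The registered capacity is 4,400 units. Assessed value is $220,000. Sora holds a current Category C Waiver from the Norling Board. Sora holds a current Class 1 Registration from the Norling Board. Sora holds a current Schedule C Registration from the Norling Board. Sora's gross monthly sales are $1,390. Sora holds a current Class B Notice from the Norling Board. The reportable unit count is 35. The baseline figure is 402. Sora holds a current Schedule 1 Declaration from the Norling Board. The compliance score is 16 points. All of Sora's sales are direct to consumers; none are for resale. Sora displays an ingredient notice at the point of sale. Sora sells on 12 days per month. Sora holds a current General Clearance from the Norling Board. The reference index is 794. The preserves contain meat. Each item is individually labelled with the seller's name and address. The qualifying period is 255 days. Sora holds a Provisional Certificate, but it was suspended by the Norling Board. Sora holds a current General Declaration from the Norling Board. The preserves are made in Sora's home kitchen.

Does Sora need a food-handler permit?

No — exception (c) applies; Sora is not required to hold a food-handler permit.

Exception (a) does not apply: gross monthly sales are $1,390, not under $1,220.
Exception (b) requires that the registered capacity is below 3,820 units; but the registered capacity is 4,400 units, not below 3,820 units, so (b) is unavailable.
Exception (c)'s conditions are all satisfied: a current Schedule C Registration is held; the preserves are shelf-stable. Under paragraphs (g)–(n): (g) would limit (c) — the preserves contain meat — but (h) sets (g) aside: (h) operates against (g): a current Class B Notice is held. (i) would limit (h) — the qualifying period is 255 days, less than the 280 days limit — but (j) sets (i) aside: (j) operates against (i): a current Category C Waiver is held. (k) is engaged (a current Schedule 1 Declaration is held), but yields to (l): (l) operates against (k): the compliance score is 16 points, meeting the 16 points threshold. (m) applies (a current Standing Approval is held), but is set aside by (n): (n) operates against (m): assessed value is $220,000, meeting the $173,000 threshold. So (c) applies.
Exception (d)'s conditions are all satisfied: the reportable unit count is 35, below the 36 limit; items are individually labelled; the number of selling days per month is 12, less than the 15 limit. However, paragraphs (o)–(p) must be considered: (o) operates against (d): aggregate throughput is 7,780 units, meeting the 7,200 units threshold. (p), which would lift (o), is inapplicable — the reference index is 794, not under 737. (d) is therefore removed.
All of (e)'s requirements are met (a current General Declaration is held; the baseline figure is 402, meeting the 402 threshold). But: (q) operates against (e): a current General Clearance is held. (r), which would lift (q), is not engaged — the Provisional Certificate is not current. (e) is therefore removed.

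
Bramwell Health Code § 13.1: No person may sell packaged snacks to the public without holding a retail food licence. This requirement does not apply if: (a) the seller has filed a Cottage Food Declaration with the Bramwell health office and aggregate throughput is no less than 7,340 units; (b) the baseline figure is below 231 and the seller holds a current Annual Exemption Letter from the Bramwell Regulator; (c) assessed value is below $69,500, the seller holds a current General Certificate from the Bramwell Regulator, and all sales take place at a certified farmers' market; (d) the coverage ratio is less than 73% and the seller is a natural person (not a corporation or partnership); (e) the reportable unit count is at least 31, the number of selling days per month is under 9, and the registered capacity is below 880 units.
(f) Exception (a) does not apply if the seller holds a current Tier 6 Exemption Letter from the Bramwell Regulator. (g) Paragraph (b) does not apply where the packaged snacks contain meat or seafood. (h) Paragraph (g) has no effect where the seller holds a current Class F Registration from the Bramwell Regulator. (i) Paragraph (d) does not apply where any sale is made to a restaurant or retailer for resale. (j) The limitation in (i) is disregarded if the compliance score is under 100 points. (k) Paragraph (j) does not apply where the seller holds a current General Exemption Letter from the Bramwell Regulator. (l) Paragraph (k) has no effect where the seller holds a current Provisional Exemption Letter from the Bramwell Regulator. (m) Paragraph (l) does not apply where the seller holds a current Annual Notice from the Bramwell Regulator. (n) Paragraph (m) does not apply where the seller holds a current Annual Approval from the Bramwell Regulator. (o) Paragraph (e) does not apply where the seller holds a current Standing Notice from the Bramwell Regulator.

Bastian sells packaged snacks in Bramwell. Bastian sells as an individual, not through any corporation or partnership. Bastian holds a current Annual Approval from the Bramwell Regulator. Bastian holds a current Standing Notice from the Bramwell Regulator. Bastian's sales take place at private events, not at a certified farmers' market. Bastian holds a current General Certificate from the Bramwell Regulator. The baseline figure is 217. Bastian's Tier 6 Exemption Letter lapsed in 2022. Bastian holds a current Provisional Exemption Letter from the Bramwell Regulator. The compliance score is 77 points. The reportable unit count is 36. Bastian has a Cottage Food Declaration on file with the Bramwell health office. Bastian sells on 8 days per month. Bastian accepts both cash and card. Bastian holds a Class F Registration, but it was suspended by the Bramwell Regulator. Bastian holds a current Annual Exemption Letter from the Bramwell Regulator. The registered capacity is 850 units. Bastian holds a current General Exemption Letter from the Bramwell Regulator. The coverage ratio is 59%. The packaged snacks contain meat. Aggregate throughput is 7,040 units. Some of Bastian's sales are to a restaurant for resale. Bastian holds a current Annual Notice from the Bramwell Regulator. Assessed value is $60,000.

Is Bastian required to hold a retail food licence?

No — exception (d) applies; Bastian is not required to hold a retail food licence.

Exception (a) fails — aggregate throughput is 7,040 units, short of 7,340 units.
Exception (b): the baseline figure is 217, below the 231 limit; a current Annual Exemption Letter is held — every condition holds. But: (g) is engaged — the packaged snacks contain meat. (h), which would lift (g), is not triggered — there is no Class F Registration in force. So (b) is unavailable.
Exception (c) fails — sales are at private events, not a certified farmers' market.
All of (d)'s requirements are met (the coverage ratio is 59%, less than the 73% limit; the seller is a natural person). Considering the limiting provisions: (i) would limit (d) — some sales are to a restaurant for resale — but (j) sets (i) aside: (j) operates against (i): the compliance score is 77 points, under the 100 points limit. (k) is triggered (a current General Exemption Letter is held), but is overridden by (l): (l) operates against (k): a current Provisional Exemption Letter is held. (m) is triggered (a current Annual Notice is held), but is overridden by (n): (n) is triggered — a current Annual Approval is held. So (d) applies.
All of (e)'s requirements are met (the reportable unit count is 36, meeting the 31 threshold; the number of selling days per month is 8, under the 9 limit; the registered capacity is 850 units, below the 880 units limit). However, paragraph (o) must be considered: (o) is triggered — a current Standing Notice is held. So (e) is unavailable.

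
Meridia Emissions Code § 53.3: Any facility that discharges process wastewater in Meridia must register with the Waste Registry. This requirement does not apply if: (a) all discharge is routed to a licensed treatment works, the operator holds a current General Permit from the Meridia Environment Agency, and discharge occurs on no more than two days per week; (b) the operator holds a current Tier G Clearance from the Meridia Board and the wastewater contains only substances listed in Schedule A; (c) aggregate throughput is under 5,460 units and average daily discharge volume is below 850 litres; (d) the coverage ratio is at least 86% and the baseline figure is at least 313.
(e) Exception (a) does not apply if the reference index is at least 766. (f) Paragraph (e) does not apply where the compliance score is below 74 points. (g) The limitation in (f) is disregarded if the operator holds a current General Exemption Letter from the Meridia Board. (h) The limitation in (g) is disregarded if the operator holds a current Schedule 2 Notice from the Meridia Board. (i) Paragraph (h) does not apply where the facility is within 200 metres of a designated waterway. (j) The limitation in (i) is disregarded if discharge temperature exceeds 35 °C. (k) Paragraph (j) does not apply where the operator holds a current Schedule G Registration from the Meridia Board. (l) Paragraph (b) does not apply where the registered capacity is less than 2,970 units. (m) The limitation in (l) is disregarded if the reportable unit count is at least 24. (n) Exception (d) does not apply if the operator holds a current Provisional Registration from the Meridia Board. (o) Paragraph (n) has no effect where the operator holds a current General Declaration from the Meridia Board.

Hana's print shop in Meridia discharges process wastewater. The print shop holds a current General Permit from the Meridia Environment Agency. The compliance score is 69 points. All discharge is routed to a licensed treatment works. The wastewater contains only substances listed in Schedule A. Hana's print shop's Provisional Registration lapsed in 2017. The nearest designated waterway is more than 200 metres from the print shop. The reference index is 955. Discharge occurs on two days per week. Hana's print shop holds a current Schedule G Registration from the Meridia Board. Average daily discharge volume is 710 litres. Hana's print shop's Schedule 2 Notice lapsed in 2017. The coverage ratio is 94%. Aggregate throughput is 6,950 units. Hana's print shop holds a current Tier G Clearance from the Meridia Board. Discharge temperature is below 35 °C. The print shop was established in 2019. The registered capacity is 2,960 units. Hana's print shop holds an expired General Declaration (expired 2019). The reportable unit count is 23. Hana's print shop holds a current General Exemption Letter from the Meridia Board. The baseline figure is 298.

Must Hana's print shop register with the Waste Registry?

All of (a)'s requirements are met (discharge is routed to a licensed treatment works; a current General Permit is held; discharge occurs on no more than two days per week). Turning to paragraphs (e)–(k): (e) operates — the reference index is 955, meeting the 766 threshold. (f) is triggered (the compliance score is 69 points, below the 74 points limit), but is itself disapplied by (g): (g) operates against (f): a current General Exemption Letter is held. (h), which would lift (g), does not operate here — the Schedule 2 Notice is not current. Exception (a) does not apply.
Exception (b)'s conditions are all satisfied: a current Tier G Clearance is held; the wastewater is Schedule-A-only. But applying paragraphs (l)–(m): (l) applies — the registered capacity is 2,960 units, less than the 2,970 units limit. (m) is not triggered (the reportable unit count is 23, short of 24), so (l) stands. So (b) is unavailable.
Exception (c) does not apply: aggregate throughput is 6,950 units, not under 5,460 units.
Exception (d) fails — the baseline figure is 298, short of 313.
Every exception is unavailable, so the rule governs.

Yes — Hana's print shop must register with the Waste Registry.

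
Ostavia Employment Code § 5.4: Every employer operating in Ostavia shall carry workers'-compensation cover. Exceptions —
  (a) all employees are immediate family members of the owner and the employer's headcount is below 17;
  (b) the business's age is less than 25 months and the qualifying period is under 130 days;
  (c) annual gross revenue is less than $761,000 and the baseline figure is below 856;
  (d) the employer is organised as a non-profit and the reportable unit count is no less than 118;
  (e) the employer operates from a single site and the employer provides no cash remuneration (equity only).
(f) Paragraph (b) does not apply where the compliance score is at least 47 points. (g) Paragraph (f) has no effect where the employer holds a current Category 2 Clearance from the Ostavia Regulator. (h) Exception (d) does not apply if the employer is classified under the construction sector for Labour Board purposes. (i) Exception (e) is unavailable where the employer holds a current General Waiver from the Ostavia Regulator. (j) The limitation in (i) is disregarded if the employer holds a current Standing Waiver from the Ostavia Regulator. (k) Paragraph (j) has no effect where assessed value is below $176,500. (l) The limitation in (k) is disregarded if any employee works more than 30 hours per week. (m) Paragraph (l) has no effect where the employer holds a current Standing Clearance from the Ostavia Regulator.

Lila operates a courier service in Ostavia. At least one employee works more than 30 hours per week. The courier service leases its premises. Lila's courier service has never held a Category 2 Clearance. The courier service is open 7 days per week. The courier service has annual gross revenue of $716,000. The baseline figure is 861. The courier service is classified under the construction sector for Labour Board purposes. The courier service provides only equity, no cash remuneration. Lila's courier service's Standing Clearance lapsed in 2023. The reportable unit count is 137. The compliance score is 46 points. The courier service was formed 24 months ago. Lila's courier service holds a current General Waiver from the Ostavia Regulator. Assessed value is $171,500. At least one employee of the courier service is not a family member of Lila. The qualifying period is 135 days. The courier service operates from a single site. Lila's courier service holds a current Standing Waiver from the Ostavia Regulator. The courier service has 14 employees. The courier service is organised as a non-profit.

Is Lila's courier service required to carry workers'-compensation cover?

Exception (a) fails — at least one employee is not a family member.
Exception (b) does not apply: the qualifying period is 135 days, not under 130 days.
Exception (c) does not apply: the baseline figure is 861, not below 856.
All of (d)'s requirements are met (the employer is a non-profit; the reportable unit count is 137, meeting the 118 threshold). But: (h) operates against (d): the courier service is classified under the construction sector. (d) is therefore removed.
All of (e)'s requirements are met (the employer operates from a single site; remuneration is equity-only). Applying paragraphs (i)–(m): (i) applies (a current General Waiver is held), but is itself disapplied by (j): (j) is triggered — a current Standing Waiver is held. (k) would limit (j) — assessed value is $171,500, below the $176,500 limit — but (l) sets (k) aside: (l) operates against (k): at least one employee exceeds 30 hours/week. (m) is not triggered (there is no Standing Clearance in force), so (l) stands. (e) remains available.

No — exception (e) applies; Lila's courier service is not required to carry workers'-compensation cover.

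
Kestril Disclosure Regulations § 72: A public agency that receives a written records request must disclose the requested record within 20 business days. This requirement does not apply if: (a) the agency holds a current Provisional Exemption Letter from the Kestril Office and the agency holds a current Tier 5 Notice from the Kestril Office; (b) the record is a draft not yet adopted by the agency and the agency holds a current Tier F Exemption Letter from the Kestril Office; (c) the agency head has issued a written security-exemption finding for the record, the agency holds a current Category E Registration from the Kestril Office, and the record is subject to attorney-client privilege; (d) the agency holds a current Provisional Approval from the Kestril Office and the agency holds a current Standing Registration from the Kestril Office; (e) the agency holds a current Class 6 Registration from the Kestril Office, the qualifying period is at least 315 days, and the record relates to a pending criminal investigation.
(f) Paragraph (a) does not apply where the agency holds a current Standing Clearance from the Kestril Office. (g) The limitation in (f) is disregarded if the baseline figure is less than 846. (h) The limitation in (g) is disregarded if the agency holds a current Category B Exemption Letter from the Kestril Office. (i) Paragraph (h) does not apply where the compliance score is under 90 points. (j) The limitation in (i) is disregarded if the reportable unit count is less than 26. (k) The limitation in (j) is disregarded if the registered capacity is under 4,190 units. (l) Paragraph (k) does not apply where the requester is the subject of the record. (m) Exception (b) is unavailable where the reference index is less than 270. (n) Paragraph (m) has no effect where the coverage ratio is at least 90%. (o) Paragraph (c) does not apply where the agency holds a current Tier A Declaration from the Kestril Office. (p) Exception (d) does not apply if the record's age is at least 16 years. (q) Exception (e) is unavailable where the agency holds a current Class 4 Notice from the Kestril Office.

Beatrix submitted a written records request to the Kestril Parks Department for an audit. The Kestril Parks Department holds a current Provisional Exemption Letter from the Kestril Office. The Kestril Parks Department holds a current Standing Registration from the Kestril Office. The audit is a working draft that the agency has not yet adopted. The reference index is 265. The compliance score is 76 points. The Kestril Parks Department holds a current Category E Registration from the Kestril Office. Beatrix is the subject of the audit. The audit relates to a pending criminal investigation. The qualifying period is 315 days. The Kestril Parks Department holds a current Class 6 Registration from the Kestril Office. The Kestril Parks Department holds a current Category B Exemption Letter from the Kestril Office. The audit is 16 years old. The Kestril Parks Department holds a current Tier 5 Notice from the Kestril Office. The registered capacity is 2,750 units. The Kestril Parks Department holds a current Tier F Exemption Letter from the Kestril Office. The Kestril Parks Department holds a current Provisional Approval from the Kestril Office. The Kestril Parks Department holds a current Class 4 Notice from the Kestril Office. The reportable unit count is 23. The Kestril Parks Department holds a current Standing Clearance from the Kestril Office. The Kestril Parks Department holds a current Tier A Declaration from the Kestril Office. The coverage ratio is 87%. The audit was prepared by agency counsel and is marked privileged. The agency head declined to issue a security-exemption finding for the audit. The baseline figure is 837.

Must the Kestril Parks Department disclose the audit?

Yes — the Kestril Parks Department must disclose the audit.

All of (a)'s requirements are met (a current Provisional Exemption Letter is held; a current Tier 5 Notice is held). However, paragraphs (f)–(l) must be considered: (f) operates against (a): a current Standing Clearance is held. (g) would limit (f) — the baseline figure is 837, less than the 846 limit — but (h) sets (g) aside: (h) operates against (g): a current Category B Exemption Letter is held. (i) would limit (h) — the compliance score is 76 points, under the 90 points limit — but (j) sets (i) aside: (j) applies — the reportable unit count is 23, less than the 26 limit. (k) operates (the registered capacity is 2,750 units, under the 4,190 units limit), but is overridden by (l): (l) operates against (k): Beatrix is the subject of the audit. So (a) is unavailable.
Exception (b) is satisfied on its face — the audit is an unadopted draft; a current Tier F Exemption Letter is held. But applying paragraphs (m)–(n): (m) is engaged — the reference index is 265, less than the 270 limit. (n) does not operate here (the coverage ratio is 87%, short of 90%), so (m) stands. So (b) is unavailable.
Exception (c) does not apply: the agency head declined to issue a security-exemption finding.
All of (d)'s requirements are met (a current Provisional Approval is held; a current Standing Registration is held). However, paragraph (p) must be considered: (p) operates against (d): the record's age is 16 years, meeting the 16 years threshold. So (d) is unavailable.
Exception (e): a current Class 6 Registration is held; the qualifying period is 315 days, meeting the 315 days threshold; the audit relates to a pending investigation — every condition holds. But: (q) operates — a current Class 4 Notice is held. (e) is therefore removed.
No exception applies. The general rule governs.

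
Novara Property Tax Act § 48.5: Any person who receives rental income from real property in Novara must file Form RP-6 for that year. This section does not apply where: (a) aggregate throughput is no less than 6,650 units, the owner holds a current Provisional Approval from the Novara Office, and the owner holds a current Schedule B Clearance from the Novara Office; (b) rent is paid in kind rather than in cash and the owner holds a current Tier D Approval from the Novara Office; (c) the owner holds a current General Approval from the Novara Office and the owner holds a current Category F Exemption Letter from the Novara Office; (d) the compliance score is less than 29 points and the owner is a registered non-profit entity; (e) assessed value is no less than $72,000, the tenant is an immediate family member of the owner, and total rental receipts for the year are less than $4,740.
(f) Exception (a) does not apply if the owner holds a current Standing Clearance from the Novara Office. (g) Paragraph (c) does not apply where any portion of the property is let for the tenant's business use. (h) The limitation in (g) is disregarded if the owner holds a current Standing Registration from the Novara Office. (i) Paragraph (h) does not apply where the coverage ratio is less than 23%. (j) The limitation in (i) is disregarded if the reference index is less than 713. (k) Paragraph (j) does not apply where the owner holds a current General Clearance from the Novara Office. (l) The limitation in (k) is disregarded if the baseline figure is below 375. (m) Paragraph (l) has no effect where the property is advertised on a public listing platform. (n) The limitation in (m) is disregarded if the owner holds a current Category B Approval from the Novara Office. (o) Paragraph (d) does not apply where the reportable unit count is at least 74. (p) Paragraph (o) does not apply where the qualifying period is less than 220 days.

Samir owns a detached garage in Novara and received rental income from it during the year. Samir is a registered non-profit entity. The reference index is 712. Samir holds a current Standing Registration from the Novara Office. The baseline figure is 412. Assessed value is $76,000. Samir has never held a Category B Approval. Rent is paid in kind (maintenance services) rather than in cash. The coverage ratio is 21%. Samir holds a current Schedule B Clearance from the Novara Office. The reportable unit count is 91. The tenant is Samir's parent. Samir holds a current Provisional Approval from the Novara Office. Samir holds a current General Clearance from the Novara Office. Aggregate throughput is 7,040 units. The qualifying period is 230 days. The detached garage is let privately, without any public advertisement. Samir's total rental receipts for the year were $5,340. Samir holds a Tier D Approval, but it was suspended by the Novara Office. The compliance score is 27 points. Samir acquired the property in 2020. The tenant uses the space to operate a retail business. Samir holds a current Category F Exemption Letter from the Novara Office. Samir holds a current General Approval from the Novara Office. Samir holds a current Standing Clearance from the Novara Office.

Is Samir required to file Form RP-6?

Yes — Samir must file Form RP-6.

All of (a)'s requirements are met (aggregate throughput is 7,040 units, meeting the 6,650 units threshold; a current Provisional Approval is held; a current Schedule B Clearance is held). But applying paragraph (f): (f) is engaged — a current Standing Clearance is held. (a) is therefore removed.
Exception (b) does not apply: the Tier D Approval is not current.
Exception (c) is satisfied on its face — a current General Approval is held; a current Category F Exemption Letter is held. Turning to paragraphs (g)–(n): (g) is triggered — the space is let for business use. (h) would limit (g) — a current Standing Registration is held — but (i) sets (h) aside: (i) applies — the coverage ratio is 21%, less than the 23% limit. (j) would limit (i) — the reference index is 712, less than the 713 limit — but (k) sets (j) aside: (k) operates against (j): a current General Clearance is held. (l) is not triggered (the baseline figure is 412, not below 375), so (k) stands. (c) is therefore removed.
All of (d)'s requirements are met (the compliance score is 27 points, less than the 29 points limit; Samir is a registered non-profit). Turning to paragraphs (o)–(p): (o) operates against (d): the reportable unit count is 91, meeting the 74 threshold. (p), which would lift (o), is inapplicable — the qualifying period is 230 days, not less than 220 days. (d) is therefore removed.
Exception (e) requires that total rental receipts for the year are less than $4,740; but total rental receipts for the year are $5,340, not less than $4,740, so (e) is unavailable.
None of the exceptions is available; § 48.5 applies in full.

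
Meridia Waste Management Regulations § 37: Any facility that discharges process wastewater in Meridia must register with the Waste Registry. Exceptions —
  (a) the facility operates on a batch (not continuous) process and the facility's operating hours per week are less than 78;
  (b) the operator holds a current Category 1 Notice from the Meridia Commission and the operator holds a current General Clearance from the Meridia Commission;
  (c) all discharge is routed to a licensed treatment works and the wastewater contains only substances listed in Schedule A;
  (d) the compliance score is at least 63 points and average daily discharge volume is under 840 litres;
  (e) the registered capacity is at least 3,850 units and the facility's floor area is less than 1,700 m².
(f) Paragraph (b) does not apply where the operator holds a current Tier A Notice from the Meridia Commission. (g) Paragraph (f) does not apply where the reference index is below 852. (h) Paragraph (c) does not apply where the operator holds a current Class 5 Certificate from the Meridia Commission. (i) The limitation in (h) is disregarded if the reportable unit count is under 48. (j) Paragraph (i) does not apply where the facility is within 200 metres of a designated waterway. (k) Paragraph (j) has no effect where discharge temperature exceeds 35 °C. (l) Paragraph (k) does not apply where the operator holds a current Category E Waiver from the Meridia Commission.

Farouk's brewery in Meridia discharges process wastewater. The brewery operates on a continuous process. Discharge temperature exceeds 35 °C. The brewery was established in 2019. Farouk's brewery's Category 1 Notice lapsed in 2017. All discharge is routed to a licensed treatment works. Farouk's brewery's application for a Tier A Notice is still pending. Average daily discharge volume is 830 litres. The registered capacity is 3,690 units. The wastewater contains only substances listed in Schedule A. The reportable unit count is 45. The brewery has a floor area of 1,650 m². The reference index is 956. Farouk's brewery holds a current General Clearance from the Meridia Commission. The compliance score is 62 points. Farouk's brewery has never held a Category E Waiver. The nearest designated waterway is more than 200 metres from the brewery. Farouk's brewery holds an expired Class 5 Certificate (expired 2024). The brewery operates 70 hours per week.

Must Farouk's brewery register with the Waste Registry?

No — exception (c) applies; Farouk's brewery is not required to register with the Waste Registry.

Exception (a) does not apply: the facility operates on a continuous process.
Exception (b) fails — the Category 1 Notice is not current.
Exception (c)'s conditions are all satisfied: discharge is routed to a licensed treatment works; the wastewater is Schedule-A-only. As to paragraphs (h)–(l): (h) is not triggered — the Class 5 Certificate is not current. Exception (c) stands.
Exception (d) does not apply: the compliance score is 62 points, short of 63 points.
Exception (e) requires that the registered capacity is at least 3,850 units; but the registered capacity is 3,690 units, short of 3,850 units, so (e) is unavailable.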